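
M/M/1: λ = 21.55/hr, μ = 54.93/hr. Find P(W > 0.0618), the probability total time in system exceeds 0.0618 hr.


W ~ Exponential(μ−λ) for M/M/1.
μ − λ = 54.93 − 21.55 = 33.3800
P(W > t) = e^{−(μ−λ)t} = e^{−2.0629} = 0.127087

Final: 0.127087


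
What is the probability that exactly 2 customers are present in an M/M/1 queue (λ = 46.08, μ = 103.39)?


ρ = 46.08/103.39 = 0.4457
P_n = (1−ρ)·ρ^n = (1 − 0.4457)·0.4457^2 = 0.5543·0.198641 = 0.110108

Final: 0.110108


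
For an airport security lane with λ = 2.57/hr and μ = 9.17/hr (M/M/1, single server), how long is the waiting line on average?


ρ = 2.57/9.17 = 0.2803
Lq = ρ²/(1−ρ) = 0.07855/0.7197 = 0.1091

Final: 0.1091


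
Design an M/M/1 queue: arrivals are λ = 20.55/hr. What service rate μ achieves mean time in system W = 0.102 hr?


W = 1/(μ−λ) ⇒ μ − λ = 1/W = 1/0.102 = 9.8039
μ = λ + 1/W = 20.55 + 9.8039 = 30.3539 per hr

Final: 30.3539 /hr


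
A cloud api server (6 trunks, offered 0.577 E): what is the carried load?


B(6,0.577) = 0.00002878 (Erlang-B)
Carried load = a(1 − B) = 0.577·(1 − 0.00002878) = 0.577·0.999971 = 0.5770 E

Final: 0.5770 Erlangs


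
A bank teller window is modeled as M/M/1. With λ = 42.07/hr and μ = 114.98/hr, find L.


ρ = λ/μ = 42.07/114.98 = 0.3659
L = ρ/(1−ρ) = 0.3659/(1 − 0.3659) = 0.3659/0.6341 = 0.5770

Final: 0.5770


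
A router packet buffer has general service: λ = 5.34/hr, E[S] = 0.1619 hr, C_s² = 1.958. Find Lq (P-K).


ρ = λ·E[S] = 5.34·0.1619 = 0.8645
Lq = ρ²(1+C_s²)/(2(1−ρ)) = 0.7474·(1+1.958)/(2·0.1355)
= 0.7474·2.9580/0.2709 = 8.16117

Final: 8.16117


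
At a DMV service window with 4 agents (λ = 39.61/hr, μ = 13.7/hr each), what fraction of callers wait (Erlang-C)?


a = λ/μ = 2.8912; ρ = a/4 = 0.7228
P₀ = 0.044242 (from M/M/c formula)
C(c,a) = [a^c/(c!(1−ρ))]·P₀ = [69.87746/(24·0.2772)]·0.044242
= 10.50385·0.044242 = 0.464714

Final: 0.464714


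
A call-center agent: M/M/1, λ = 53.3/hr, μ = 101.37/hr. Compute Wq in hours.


ρ = 53.3/101.37 = 0.5258
Wq = ρ/(μ−λ) = 0.5258/(101.37 − 53.3) = 0.5258/48.07 = 0.01094 hr

Final: 0.01094 hr


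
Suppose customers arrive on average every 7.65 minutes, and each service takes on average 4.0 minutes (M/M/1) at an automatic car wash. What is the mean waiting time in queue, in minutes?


λ = 60/7.65 = 7.8431 /hr
μ = 60/4.0 = 15.0000 /hr
ρ = λ/μ = 7.8431/15.0000 = 0.5229
Wq = ρ/(μ−λ) = 0.5229/(15.0000−7.8431) = 0.07306 hr
In minutes: 0.07306·60 = 4.384 min

Final: 4.384 min


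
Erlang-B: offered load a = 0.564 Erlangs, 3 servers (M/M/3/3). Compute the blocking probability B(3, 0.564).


B(c,a) = (a^c/c!) / Σ_{k=0}^{c} a^k/k!
a^3/3! = 0.029901
Σ terms (k=0..3): 1.00000 + 0.56400 + 0.15905 + 0.02990 = 1.752949
B = 0.029901/1.752949 = 0.017058

Final: 0.017058


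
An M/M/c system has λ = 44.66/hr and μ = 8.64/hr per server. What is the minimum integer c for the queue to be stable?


Stability requires cμ > λ ⇔ c > λ/μ.
λ/μ = 44.66/8.64 = 5.1690
Minimum integer c = ⌊5.1690⌋ + 1 = 6
Check: 6·8.64 = 51.84 > 44.66, while 5·8.64 = 43.20 ≤ 44.66

Final: 6 servers


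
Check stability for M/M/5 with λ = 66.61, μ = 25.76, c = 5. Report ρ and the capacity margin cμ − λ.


Total capacity cμ = 5·25.76 = 128.80/hr
ρ = λ/(cμ) = 66.61/128.80 = 0.5172
Stable ⇔ ρ < 1: YES
Spare capacity = cμ − λ = 128.80 − 66.61 = 62.19/hr

Final: ρ = 0.5172; stable; margin = 62.19/hr


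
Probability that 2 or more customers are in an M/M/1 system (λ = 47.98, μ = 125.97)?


ρ = 47.98/125.97 = 0.3809
P(N ≥ n) = ρ^n = 0.3809^2 = 0.145073

Final: 0.145073


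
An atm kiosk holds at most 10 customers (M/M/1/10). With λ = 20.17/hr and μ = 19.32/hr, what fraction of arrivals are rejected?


ρ = λ/μ = 20.17/19.32 = 1.0440
P_K = (1−ρ)ρ^K/(1−ρ^(K+1)) = (-0.04400·1.538111)/(1 − 1.605782)
= -0.067671/-0.605782 = 0.111708

Final: 0.111708


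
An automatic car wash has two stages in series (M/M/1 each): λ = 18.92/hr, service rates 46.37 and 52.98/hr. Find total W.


Each node sees arrival rate λ = 18.92/hr (tandem ⇒ throughput preserved).
W₁ = 1/(μ₁−λ) = 1/(46.37−18.92) = 0.03643 hr
W₂ = 1/(μ₂−λ) = 1/(52.98−18.92) = 0.02936 hr
W_total = W₁ + W₂ = 0.03643 + 0.02936 = 0.06579 hr

Final: 0.06579 hr


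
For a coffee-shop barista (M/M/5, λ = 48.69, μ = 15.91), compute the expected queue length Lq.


a = λ/μ = 3.0603; ρ = a/5 = 0.6121
P₀ = 0.043589
Lq = P₀·a^c·ρ / (c!·(1−ρ)²) = 0.043589·268.44046·0.6121/(120·0.15049)
= 0.39658

Final: 0.39658


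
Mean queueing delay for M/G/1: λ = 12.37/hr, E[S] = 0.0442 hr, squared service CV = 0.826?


ρ = λ·E[S] = 12.37·0.0442 = 0.5468
E[S²] = E[S]²(1+C_s²) = 0.0442²·(1+0.826) = 0.003567
Wq = λ·E[S²]/(2(1−ρ)) = 12.37·0.003567/(2·0.4532) = 0.04868 hr

Final: 0.04868 hr


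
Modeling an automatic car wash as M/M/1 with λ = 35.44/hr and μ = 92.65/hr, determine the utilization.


ρ = λ/μ = 35.44/92.65 = 0.3825

Final: 0.3825


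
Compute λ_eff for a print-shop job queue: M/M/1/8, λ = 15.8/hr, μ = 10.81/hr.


ρ = 1.4616; P_K = (1−ρ)ρ^8/(1−ρ^9) = 0.326549
λ_eff = λ(1 − P_K) = 15.8·(1 − 0.326549) = 15.8·0.673451 = 10.6405 /hr

Final: 10.6405 /hr


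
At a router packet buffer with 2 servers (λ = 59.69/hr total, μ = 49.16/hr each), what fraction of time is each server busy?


ρ = λ/(cμ) = 59.69/(2·49.16) = 59.69/98.32 = 0.6071

Final: 0.6071


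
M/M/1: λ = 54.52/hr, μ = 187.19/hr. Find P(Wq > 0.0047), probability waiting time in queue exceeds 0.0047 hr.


ρ = 54.52/187.19 = 0.2913
P(Wq > t) = ρ·e^{−(μ−λ)t} = 0.2913·e^{−0.6235}
= 0.2913·0.536039 = 0.156124

Final: 0.156124


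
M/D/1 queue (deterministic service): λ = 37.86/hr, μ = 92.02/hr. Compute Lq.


ρ = 37.86/92.02 = 0.4114
M/D/1: Lq = ρ²/(2(1−ρ)) = 0.1693/(2·0.5886) = 0.14380

Final: 0.14380


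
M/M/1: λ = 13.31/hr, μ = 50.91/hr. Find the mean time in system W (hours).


W = 1/(μ−λ) = 1/(50.91 − 13.31) = 1/37.60 = 0.02660 hr

Final: 0.02660 hr


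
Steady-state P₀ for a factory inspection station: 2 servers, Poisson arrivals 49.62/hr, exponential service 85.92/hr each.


a = λ/μ = 49.62/85.92 = 0.5775; ρ = a/c = 0.2888
Σ_{k=0}^{1} a^k/k! (terms k=0..1) = 1.00000 + 0.57751 = 1.57751
Tail: a^2/(2!(1−ρ)) = 0.33352/(2·0.7112) = 0.23446
P₀ = 1/(1.57751 + 0.23446) = 1/1.81198 = 0.551883

Final: 0.551883


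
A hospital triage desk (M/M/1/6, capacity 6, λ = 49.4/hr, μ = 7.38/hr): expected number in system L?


ρ = 49.4/7.38 = 6.6938
L = ρ[1 − (K+1)ρ^K + Kρ^(K+1)] / [(1−ρ)(1−ρ^(K+1))]
Numerator: 6.6938·(1 − 7·89954.630215 + 6·602135.329626) = 19968380.755105
Denominator: (-5.6938)·(-602134.329626) = 3428412.538060
L = 19968380.755105/3428412.538060 = 5.8244

Final: 5.8244


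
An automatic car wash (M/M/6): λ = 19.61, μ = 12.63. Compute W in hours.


a = 1.5527; ρ = 0.2588; P₀ = 0.211620
Lq = P₀·a^c·ρ/(c!(1−ρ)²) = 0.001940
Wq = Lq/λ = 0.001940/19.61 = 0.00009890 hr
W = Wq + 1/μ = 0.00009890 + 0.07918 = 0.07928 hr

Final: 0.07928 hr


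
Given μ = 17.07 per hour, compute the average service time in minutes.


Mean service time = 1/μ = 1/17.07 hour = 0.05858 hour
In minutes: 0.05858 × 60 = 3.5149 min

Final: 3.5149 min


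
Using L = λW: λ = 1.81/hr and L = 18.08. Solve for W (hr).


W = L/λ = 18.08/1.81 = 9.9890 hr

Final: 9.9890 hr


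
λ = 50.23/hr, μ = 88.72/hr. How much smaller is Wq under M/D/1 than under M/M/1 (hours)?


ρ = 50.23/88.72 = 0.5662
Wq(M/M/1) = ρ/(μ−λ) = 0.5662/38.49 = 0.01471 hr
Wq(M/D/1) = ρ/(2(μ−λ)) = 0.007355 hr
Savings = 0.01471 − 0.007355 = 0.007355 hr

Final: 0.007355 hr


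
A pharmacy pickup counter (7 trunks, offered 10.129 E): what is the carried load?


B(7,10.129) = 0.414749 (Erlang-B)
Carried load = a(1 − B) = 10.129·(1 − 0.414749) = 10.129·0.585251 = 5.9280 E

Final: 5.9280 Erlangs


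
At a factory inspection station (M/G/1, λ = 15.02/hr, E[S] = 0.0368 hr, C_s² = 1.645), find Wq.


ρ = λ·E[S] = 15.02·0.0368 = 0.5527
E[S²] = E[S]²(1+C_s²) = 0.0368²·(1+1.645) = 0.003582
Wq = λ·E[S²]/(2(1−ρ)) = 15.02·0.003582/(2·0.4473) = 0.06014 hr

Final: 0.06014 hr


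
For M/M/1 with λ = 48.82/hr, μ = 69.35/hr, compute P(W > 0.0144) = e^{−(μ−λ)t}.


W ~ Exponential(μ−λ) for M/M/1.
μ − λ = 69.35 − 48.82 = 20.5300
P(W > t) = e^{−(μ−λ)t} = e^{−0.2956} = 0.744061

Final: 0.744061


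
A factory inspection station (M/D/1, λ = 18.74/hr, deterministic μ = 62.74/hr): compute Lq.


ρ = 18.74/62.74 = 0.2987
M/D/1: Lq = ρ²/(2(1−ρ)) = 0.08922/(2·0.7013) = 0.06361

Final: 0.06361


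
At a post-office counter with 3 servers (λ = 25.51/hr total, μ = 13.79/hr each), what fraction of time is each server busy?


ρ = λ/(cμ) = 25.51/(3·13.79) = 25.51/41.37 = 0.6166

Final: 0.6166


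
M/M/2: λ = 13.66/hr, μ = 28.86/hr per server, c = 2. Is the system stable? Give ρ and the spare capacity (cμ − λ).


Total capacity cμ = 2·28.86 = 57.72/hr
ρ = λ/(cμ) = 13.66/57.72 = 0.2367
Stable ⇔ ρ < 1: YES
Spare capacity = cμ − λ = 57.72 − 13.66 = 44.06/hr

Final: ρ = 0.2367; stable; margin = 44.06/hr


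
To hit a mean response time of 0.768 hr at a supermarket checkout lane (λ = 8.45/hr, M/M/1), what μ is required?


W = 1/(μ−λ) ⇒ μ − λ = 1/W = 1/0.768 = 1.3021
μ = λ + 1/W = 8.45 + 1.3021 = 9.7521 per hr

Final: 9.7521 /hr


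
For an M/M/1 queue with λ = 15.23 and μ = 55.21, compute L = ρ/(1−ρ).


ρ = λ/μ = 15.23/55.21 = 0.2759
L = ρ/(1−ρ) = 0.2759/(1 − 0.2759) = 0.2759/0.7241 = 0.3809

Final: 0.3809


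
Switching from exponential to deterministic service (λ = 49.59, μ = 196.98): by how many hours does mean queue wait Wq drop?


ρ = 49.59/196.98 = 0.2518
Wq(M/M/1) = ρ/(μ−λ) = 0.2518/147.39 = 0.001708 hr
Wq(M/D/1) = ρ/(2(μ−λ)) = 0.0008540 hr
Savings = 0.001708 − 0.0008540 = 0.0008540 hr

Final: 0.0008540 hr


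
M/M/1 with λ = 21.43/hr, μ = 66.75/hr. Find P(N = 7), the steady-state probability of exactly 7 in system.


ρ = 21.43/66.75 = 0.3210
P_n = (1−ρ)·ρ^n = (1 − 0.3210)·0.3210^7 = 0.6790·0.0003516 = 0.0002387

Final: 0.0002387


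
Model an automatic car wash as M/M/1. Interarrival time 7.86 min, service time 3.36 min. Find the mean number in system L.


λ = 60/7.86 = 7.6336 /hr
μ = 60/3.36 = 17.8571 /hr
ρ = λ/μ = 7.6336/17.8571 = 0.4275
L = ρ/(1−ρ) = 0.4275/0.5725 = 0.7467

Final: 0.7467


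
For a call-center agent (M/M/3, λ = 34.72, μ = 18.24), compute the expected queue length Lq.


a = λ/μ = 1.9035; ρ = a/3 = 0.6345
P₀ = 0.127222
Lq = P₀·a^c·ρ / (c!·(1−ρ)²) = 0.127222·6.89707·0.6345/(6·0.13359)
= 0.69461

Final: 0.69461


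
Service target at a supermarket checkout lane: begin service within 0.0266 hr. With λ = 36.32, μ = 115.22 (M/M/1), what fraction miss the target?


ρ = 36.32/115.22 = 0.3152
P(Wq > t) = ρ·e^{−(μ−λ)t} = 0.3152·e^{−2.0987}
= 0.3152·0.122611 = 0.038650

Final: 0.038650


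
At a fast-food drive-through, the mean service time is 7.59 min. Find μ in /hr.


μ = 1/(service time) in consistent units.
1 hour = 60 min, so μ = 60/7.59 = 7.9051 per hour

Final: 7.9051 /hr


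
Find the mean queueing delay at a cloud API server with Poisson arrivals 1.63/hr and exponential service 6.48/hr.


ρ = 1.63/6.48 = 0.2515
Wq = ρ/(μ−λ) = 0.2515/(6.48 − 1.63) = 0.2515/4.85 = 0.05186 hr

Final: 0.05186 hr


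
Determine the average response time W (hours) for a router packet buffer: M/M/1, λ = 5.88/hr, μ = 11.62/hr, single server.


W = 1/(μ−λ) = 1/(11.62 − 5.88) = 1/5.74 = 0.1742 hr

Final: 0.1742 hr


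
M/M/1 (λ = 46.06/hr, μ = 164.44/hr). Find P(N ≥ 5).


ρ = 46.06/164.44 = 0.2801
P(N ≥ n) = ρ^n = 0.2801^5 = 0.001724

Final: 0.001724


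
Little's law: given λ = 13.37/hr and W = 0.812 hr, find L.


L = λW = 13.37·0.812 = 10.8564

Final: 10.8564


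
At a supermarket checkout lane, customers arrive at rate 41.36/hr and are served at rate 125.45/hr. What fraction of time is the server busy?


ρ = λ/μ = 41.36/125.45 = 0.3297

Final: 0.3297


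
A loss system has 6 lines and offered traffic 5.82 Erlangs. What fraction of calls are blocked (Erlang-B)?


B(c,a) = (a^c/c!) / Σ_{k=0}^{c} a^k/k!
a^6/6! = 53.976586
Σ terms (k=0..6): 1.00000 + 5.82000 + 16.93620 + 32.85623 + 47.80581 + 55.64596 + 53.97659 = 214.040791
B = 53.976586/214.040791 = 0.252179

Final: 0.252179


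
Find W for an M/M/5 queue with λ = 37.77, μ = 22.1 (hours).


a = 1.7090; ρ = 0.3418; P₀ = 0.180455
Lq = P₀·a^c·ρ/(c!(1−ρ)²) = 0.01730
Wq = Lq/λ = 0.01730/37.77 = 0.0004580 hr
W = Wq + 1/μ = 0.0004580 + 0.04525 = 0.04571 hr

Final: 0.04571 hr


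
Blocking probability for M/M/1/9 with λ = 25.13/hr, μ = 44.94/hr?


ρ = λ/μ = 25.13/44.94 = 0.5592
P_K = (1−ρ)ρ^K/(1−ρ^(K+1)) = (0.4408·0.005346)/(1 − 0.002989)
= 0.002357/0.997011 = 0.002364

Final: 0.002364


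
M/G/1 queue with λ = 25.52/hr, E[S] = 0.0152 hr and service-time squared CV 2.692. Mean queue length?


ρ = λ·E[S] = 25.52·0.0152 = 0.3879
Lq = ρ²(1+C_s²)/(2(1−ρ)) = 0.1505·(1+2.692)/(2·0.6121)
= 0.1505·3.6920/1.2242 = 0.45380

Final: 0.45380


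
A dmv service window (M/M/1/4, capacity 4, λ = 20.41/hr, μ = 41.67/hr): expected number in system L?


ρ = 20.41/41.67 = 0.4898
L = ρ[1 − (K+1)ρ^K + Kρ^(K+1)] / [(1−ρ)(1−ρ^(K+1))]
Numerator: 0.4898·(1 − 5·0.057554 + 4·0.028190) = 0.404080
Denominator: (0.5102)·(0.971810) = 0.495817
L = 0.404080/0.495817 = 0.8150

Final: 0.8150


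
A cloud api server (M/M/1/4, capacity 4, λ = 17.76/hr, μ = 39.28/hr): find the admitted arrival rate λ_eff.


ρ = 0.4521; P_K = (1−ρ)ρ^4/(1−ρ^5) = 0.023337
λ_eff = λ(1 − P_K) = 17.76·(1 − 0.023337) = 17.76·0.976663 = 17.3455 /hr

Final: 17.3455 /hr


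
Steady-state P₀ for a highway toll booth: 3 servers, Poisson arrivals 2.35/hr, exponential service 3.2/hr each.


a = λ/μ = 2.35/3.2 = 0.7344; ρ = a/c = 0.2448
Σ_{k=0}^{2} a^k/k! (terms k=0..2) = 1.00000 + 0.73438 + 0.26965 = 2.00403
Tail: a^3/(3!(1−ρ)) = 0.39605/(6·0.7552) = 0.08740
P₀ = 1/(2.00403 + 0.08740) = 1/2.09143 = 0.478141

Final: 0.478141


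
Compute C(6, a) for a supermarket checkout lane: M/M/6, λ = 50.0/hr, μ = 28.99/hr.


a = λ/μ = 1.7247; ρ = a/6 = 0.2875
P₀ = 0.178114 (from M/M/c formula)
C(c,a) = [a^c/(c!(1−ρ))]·P₀ = [26.32272/(720·0.7125)]·0.178114
= 0.05131·0.178114 = 0.009139

Final: 0.009139


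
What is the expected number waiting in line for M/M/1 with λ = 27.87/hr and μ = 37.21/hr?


ρ = 27.87/37.21 = 0.7490
Lq = ρ²/(1−ρ) = 0.5610/0.2510 = 2.2349

Final: 2.2349


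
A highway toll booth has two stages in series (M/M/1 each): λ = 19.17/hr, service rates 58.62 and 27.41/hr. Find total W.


Each node sees arrival rate λ = 19.17/hr (tandem ⇒ throughput preserved).
W₁ = 1/(μ₁−λ) = 1/(58.62−19.17) = 0.02535 hr
W₂ = 1/(μ₂−λ) = 1/(27.41−19.17) = 0.12136 hr
W_total = W₁ + W₂ = 0.02535 + 0.12136 = 0.14671 hr

Final: 0.14671 hr


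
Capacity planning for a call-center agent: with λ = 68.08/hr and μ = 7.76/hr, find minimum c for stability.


Stability requires cμ > λ ⇔ c > λ/μ.
λ/μ = 68.08/7.76 = 8.7732
Minimum integer c = ⌊8.7732⌋ + 1 = 9
Check: 9·7.76 = 69.84 > 68.08, while 8·7.76 = 62.08 ≤ 68.08

Final: 9 servers


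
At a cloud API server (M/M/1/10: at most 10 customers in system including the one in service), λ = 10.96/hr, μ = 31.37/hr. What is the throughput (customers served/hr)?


ρ = 0.3494; P_K = (1−ρ)ρ^10/(1−ρ^11) = 0.00001763
λ_eff = λ(1 − P_K) = 10.96·(1 − 0.00001763) = 10.96·0.999982 = 10.9598 /hr

Final: 10.9598 /hr


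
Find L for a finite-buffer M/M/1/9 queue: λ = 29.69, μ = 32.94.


ρ = 29.69/32.94 = 0.9013
L = ρ[1 − (K+1)ρ^K + Kρ^(K+1)] / [(1−ρ)(1−ρ^(K+1))]
Numerator: 0.9013·(1 − 10·0.392626 + 9·0.353888) = 0.233203
Denominator: (0.09866)·(0.646112) = 0.063748
L = 0.233203/0.063748 = 3.6582

Final: 3.6582


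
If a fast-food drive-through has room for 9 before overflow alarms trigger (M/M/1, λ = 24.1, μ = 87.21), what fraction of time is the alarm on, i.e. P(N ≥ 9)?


ρ = 24.1/87.21 = 0.2763
P(N ≥ n) = ρ^n = 0.2763^9 = 0.000009398

Final: 0.000009398


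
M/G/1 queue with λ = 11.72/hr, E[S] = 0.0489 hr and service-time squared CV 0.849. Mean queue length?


ρ = λ·E[S] = 11.72·0.0489 = 0.5731
Lq = ρ²(1+C_s²)/(2(1−ρ)) = 0.3285·(1+0.849)/(2·0.4269)
= 0.3285·1.8490/0.8538 = 0.71131

Final: 0.71131


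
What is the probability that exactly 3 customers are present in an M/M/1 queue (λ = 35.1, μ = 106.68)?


ρ = 35.1/106.68 = 0.3290
P_n = (1−ρ)·ρ^n = (1 − 0.3290)·0.3290^3 = 0.6710·0.035618 = 0.023899

Final: 0.023899


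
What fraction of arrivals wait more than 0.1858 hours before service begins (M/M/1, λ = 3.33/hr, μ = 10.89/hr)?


ρ = 3.33/10.89 = 0.3058
P(Wq > t) = ρ·e^{−(μ−λ)t} = 0.3058·e^{−1.4046}
= 0.3058·0.245453 = 0.075056

Final: 0.075056


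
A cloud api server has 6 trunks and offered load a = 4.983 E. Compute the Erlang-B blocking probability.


B(c,a) = (a^c/c!) / Σ_{k=0}^{c} a^k/k!
a^6/6! = 21.262427
Σ terms (k=0..6): 1.00000 + 4.98300 + 12.41514 + 20.62156 + 25.68930 + 25.60196 + 21.26243 = 111.573387
B = 21.262427/111.573387 = 0.190569

Final: 0.190569


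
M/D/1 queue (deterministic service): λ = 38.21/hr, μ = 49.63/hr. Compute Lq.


ρ = 38.21/49.63 = 0.7699
M/D/1: Lq = ρ²/(2(1−ρ)) = 0.5927/(2·0.2301) = 1.28799

Final: 1.28799


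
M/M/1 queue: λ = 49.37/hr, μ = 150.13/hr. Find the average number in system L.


ρ = λ/μ = 49.37/150.13 = 0.3288
L = ρ/(1−ρ) = 0.3288/(1 − 0.3288) = 0.3288/0.6712 = 0.4900

Final: 0.4900


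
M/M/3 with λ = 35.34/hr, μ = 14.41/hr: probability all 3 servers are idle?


a = λ/μ = 35.34/14.41 = 2.4525; ρ = a/c = 0.8175
Σ_{k=0}^{2} a^k/k! (terms k=0..2) = 1.00000 + 2.45246 + 3.00729 = 6.45975
Tail: a^3/(3!(1−ρ)) = 14.75053/(6·0.1825) = 13.46991
P₀ = 1/(6.45975 + 13.46991) = 1/19.92966 = 0.050176

Final: 0.050176


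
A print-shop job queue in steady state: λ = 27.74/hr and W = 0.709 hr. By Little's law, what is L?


L = λW = 27.74·0.709 = 19.6677

Final: 19.6677


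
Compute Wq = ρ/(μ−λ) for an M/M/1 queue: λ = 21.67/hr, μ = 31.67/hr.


ρ = 21.67/31.67 = 0.6842
Wq = ρ/(μ−λ) = 0.6842/(31.67 − 21.67) = 0.6842/10.00 = 0.06842 hr

Final: 0.06842 hr


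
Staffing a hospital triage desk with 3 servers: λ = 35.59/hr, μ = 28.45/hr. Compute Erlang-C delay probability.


a = λ/μ = 1.2510; ρ = a/3 = 0.4170
P₀ = 0.278314 (from M/M/c formula)
C(c,a) = [a^c/(c!(1−ρ))]·P₀ = [1.95766/(6·0.5830)]·0.278314
= 0.55964·0.278314 = 0.155756

Final: 0.155756


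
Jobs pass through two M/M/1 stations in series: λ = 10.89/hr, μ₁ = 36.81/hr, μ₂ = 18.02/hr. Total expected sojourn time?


Each node sees arrival rate λ = 10.89/hr (tandem ⇒ throughput preserved).
W₁ = 1/(μ₁−λ) = 1/(36.81−10.89) = 0.03858 hr
W₂ = 1/(μ₂−λ) = 1/(18.02−10.89) = 0.14025 hr
W_total = W₁ + W₂ = 0.03858 + 0.14025 = 0.17883 hr

Final: 0.17883 hr


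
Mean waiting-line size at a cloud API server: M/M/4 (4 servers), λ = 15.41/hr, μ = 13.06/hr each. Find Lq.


a = λ/μ = 1.1799; ρ = a/4 = 0.2950
P₀ = 0.306333
Lq = P₀·a^c·ρ / (c!·(1−ρ)²) = 0.306333·1.93838·0.2950/(24·0.49705)
= 0.01468

Final: 0.01468


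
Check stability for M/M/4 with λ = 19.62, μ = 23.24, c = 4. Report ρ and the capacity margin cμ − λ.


Total capacity cμ = 4·23.24 = 92.96/hr
ρ = λ/(cμ) = 19.62/92.96 = 0.2111
Stable ⇔ ρ < 1: YES
Spare capacity = cμ − λ = 92.96 − 19.62 = 73.34/hr

Final: ρ = 0.2111; stable; margin = 73.34/hr


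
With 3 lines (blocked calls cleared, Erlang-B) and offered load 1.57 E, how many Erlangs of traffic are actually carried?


B(3,1.57) = 0.145023 (Erlang-B)
Carried load = a(1 − B) = 1.57·(1 − 0.145023) = 1.57·0.854977 = 1.3423 E

Final: 1.3423 Erlangs


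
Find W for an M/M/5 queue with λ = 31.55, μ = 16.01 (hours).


a = 1.9706; ρ = 0.3941; P₀ = 0.138409
Lq = P₀·a^c·ρ/(c!(1−ρ)²) = 0.03680
Wq = Lq/λ = 0.03680/31.55 = 0.001167 hr
W = Wq + 1/μ = 0.001167 + 0.06246 = 0.06363 hr

Final: 0.06363 hr


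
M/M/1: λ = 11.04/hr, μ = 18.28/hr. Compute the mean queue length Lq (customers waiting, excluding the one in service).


ρ = 11.04/18.28 = 0.6039
Lq = ρ²/(1−ρ) = 0.3647/0.3961 = 0.9209

Final: 0.9209


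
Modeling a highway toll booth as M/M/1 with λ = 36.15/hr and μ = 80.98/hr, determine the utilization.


ρ = λ/μ = 36.15/80.98 = 0.4464

Final: 0.4464


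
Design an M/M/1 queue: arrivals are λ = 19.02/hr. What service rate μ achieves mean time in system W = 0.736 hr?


W = 1/(μ−λ) ⇒ μ − λ = 1/W = 1/0.736 = 1.3587
μ = λ + 1/W = 19.02 + 1.3587 = 20.3787 per hr

Final: 20.3787 /hr


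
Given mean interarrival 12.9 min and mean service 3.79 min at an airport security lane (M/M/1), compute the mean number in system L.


λ = 60/12.9 = 4.6512 /hr
μ = 60/3.79 = 15.8311 /hr
ρ = λ/μ = 4.6512/15.8311 = 0.2938
L = ρ/(1−ρ) = 0.2938/0.7062 = 0.4160

Final: 0.4160


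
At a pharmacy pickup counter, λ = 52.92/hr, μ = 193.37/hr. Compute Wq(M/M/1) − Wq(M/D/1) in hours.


ρ = 52.92/193.37 = 0.2737
Wq(M/M/1) = ρ/(μ−λ) = 0.2737/140.45 = 0.001949 hr
Wq(M/D/1) = ρ/(2(μ−λ)) = 0.0009743 hr
Savings = 0.001949 − 0.0009743 = 0.0009743 hr

Final: 0.0009743 hr


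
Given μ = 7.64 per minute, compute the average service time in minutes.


Mean service time = 1/μ = 1/7.64 minute = 0.13089 minute
In minutes: 0.13089 × 1 = 0.1309 min

Final: 0.1309 min


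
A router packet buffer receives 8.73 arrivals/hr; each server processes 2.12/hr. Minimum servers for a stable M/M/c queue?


Stability requires cμ > λ ⇔ c > λ/μ.
λ/μ = 8.73/2.12 = 4.1179
Minimum integer c = ⌊4.1179⌋ + 1 = 5
Check: 5·2.12 = 10.60 > 8.73, while 4·2.12 = 8.48 ≤ 8.73

Final: 5 servers


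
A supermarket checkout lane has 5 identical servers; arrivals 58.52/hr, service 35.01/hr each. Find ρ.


ρ = λ/(cμ) = 58.52/(5·35.01) = 58.52/175.05 = 0.3343

Final: 0.3343


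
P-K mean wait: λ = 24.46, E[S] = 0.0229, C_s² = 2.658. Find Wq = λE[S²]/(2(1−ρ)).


ρ = λ·E[S] = 24.46·0.0229 = 0.5601
E[S²] = E[S]²(1+C_s²) = 0.0229²·(1+2.658) = 0.001918
Wq = λ·E[S²]/(2(1−ρ)) = 24.46·0.001918/(2·0.4399) = 0.05334 hr

Final: 0.05334 hr


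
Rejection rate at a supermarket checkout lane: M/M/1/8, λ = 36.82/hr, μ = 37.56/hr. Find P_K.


ρ = λ/μ = 36.82/37.56 = 0.9803
P_K = (1−ρ)ρ^K/(1−ρ^(K+1)) = (0.01970·0.852836)/(1 − 0.836034)
= 0.016802/0.163966 = 0.102475

Final: 0.102475


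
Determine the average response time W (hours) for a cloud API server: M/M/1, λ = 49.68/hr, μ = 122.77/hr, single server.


W = 1/(μ−λ) = 1/(122.77 − 49.68) = 1/73.09 = 0.01368 hr

Final: 0.01368 hr


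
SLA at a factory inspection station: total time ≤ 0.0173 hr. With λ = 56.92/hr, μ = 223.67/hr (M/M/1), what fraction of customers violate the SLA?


W ~ Exponential(μ−λ) for M/M/1.
μ − λ = 223.67 − 56.92 = 166.7500
P(W > t) = e^{−(μ−λ)t} = e^{−2.8848} = 0.055867

Final: 0.055867


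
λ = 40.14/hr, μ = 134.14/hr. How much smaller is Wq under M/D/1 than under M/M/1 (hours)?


ρ = 40.14/134.14 = 0.2992
Wq(M/M/1) = ρ/(μ−λ) = 0.2992/94.00 = 0.003183 hr
Wq(M/D/1) = ρ/(2(μ−λ)) = 0.001592 hr
Savings = 0.003183 − 0.001592 = 0.001592 hr

Final: 0.001592 hr


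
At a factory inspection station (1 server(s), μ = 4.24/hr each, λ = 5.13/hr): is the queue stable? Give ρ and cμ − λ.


Total capacity cμ = 1·4.24 = 4.24/hr
ρ = λ/(cμ) = 5.13/4.24 = 1.2099
Stable ⇔ ρ < 1: NO
Spare capacity = cμ − λ = 4.24 − 5.13 = -0.89/hr

Final: ρ = 1.2099; unstable; margin = -0.89/hr


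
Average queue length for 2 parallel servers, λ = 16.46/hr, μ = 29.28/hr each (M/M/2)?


a = λ/μ = 0.5622; ρ = a/2 = 0.2811
P₀ = 0.561184
Lq = P₀·a^c·ρ / (c!·(1−ρ)²) = 0.561184·0.31602·0.2811/(2·0.51685)
= 0.04822

Final: 0.04822


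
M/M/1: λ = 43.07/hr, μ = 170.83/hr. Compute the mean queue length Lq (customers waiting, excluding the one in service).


ρ = 43.07/170.83 = 0.2521
Lq = ρ²/(1−ρ) = 0.06357/0.7479 = 0.08499

Final: 0.08499


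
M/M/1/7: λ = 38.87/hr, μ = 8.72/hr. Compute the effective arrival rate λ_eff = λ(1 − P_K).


ρ = 4.4576; P_K = (1−ρ)ρ^7/(1−ρ^8) = 0.775667
λ_eff = λ(1 − P_K) = 38.87·(1 − 0.775667) = 38.87·0.224333 = 8.7198 /hr

Final: 8.7198 /hr


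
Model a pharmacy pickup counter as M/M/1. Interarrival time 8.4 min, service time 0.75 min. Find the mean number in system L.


λ = 60/8.4 = 7.1429 /hr
μ = 60/0.75 = 80.0000 /hr
ρ = λ/μ = 7.1429/80.0000 = 0.08929
L = ρ/(1−ρ) = 0.08929/0.9107 = 0.09804

Final: 0.09804


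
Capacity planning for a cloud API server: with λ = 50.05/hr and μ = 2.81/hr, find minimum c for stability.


Stability requires cμ > λ ⇔ c > λ/μ.
λ/μ = 50.05/2.81 = 17.8114
Minimum integer c = ⌊17.8114⌋ + 1 = 18
Check: 18·2.81 = 50.58 > 50.05, while 17·2.81 = 47.77 ≤ 50.05

Final: 18 servers


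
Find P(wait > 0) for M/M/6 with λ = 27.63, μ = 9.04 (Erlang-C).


a = λ/μ = 3.0564; ρ = a/6 = 0.5094
P₀ = 0.046184 (from M/M/c formula)
C(c,a) = [a^c/(c!(1−ρ))]·P₀ = [815.21981/(720·0.4906)]·0.046184
= 2.30790·0.046184 = 0.106587

Final: 0.106587


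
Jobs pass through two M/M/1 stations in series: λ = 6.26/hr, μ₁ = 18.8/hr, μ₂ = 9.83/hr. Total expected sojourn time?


Each node sees arrival rate λ = 6.26/hr (tandem ⇒ throughput preserved).
W₁ = 1/(μ₁−λ) = 1/(18.8−6.26) = 0.07974 hr
W₂ = 1/(μ₂−λ) = 1/(9.83−6.26) = 0.28011 hr
W_total = W₁ + W₂ = 0.07974 + 0.28011 = 0.35986 hr

Final: 0.35986 hr


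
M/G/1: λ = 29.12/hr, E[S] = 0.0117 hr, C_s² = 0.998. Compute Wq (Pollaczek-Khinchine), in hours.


ρ = λ·E[S] = 29.12·0.0117 = 0.3407
E[S²] = E[S]²(1+C_s²) = 0.0117²·(1+0.998) = 0.0002735
Wq = λ·E[S²]/(2(1−ρ)) = 29.12·0.0002735/(2·0.6593) = 0.006040 hr

Final: 0.006040 hr


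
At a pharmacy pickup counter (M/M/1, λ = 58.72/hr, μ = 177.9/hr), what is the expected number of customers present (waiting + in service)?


ρ = λ/μ = 58.72/177.9 = 0.3301
L = ρ/(1−ρ) = 0.3301/(1 − 0.3301) = 0.3301/0.6699 = 0.4927

Final: 0.4927


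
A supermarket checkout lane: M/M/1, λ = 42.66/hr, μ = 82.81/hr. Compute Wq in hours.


ρ = 42.66/82.81 = 0.5152
Wq = ρ/(μ−λ) = 0.5152/(82.81 − 42.66) = 0.5152/40.15 = 0.01283 hr

Final: 0.01283 hr


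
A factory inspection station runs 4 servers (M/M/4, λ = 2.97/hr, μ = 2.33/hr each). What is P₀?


a = λ/μ = 2.97/2.33 = 1.2747; ρ = a/c = 0.3187
Σ_{k=0}^{3} a^k/k! (terms k=0..3) = 1.00000 + 1.27468 + 0.81240 + 0.34518 = 3.43226
Tail: a^4/(4!(1−ρ)) = 2.63999/(24·0.6813) = 0.16145
P₀ = 1/(3.43226 + 0.16145) = 1/3.59371 = 0.278264

Final: 0.278264


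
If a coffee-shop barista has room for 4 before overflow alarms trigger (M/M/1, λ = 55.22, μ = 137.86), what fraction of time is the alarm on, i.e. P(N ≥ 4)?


ρ = 55.22/137.86 = 0.4006
P(N ≥ n) = ρ^n = 0.4006^4 = 0.025741

Final: 0.025741


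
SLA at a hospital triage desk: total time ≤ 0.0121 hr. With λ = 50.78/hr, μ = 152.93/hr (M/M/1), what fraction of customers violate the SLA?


W ~ Exponential(μ−λ) for M/M/1.
μ − λ = 152.93 − 50.78 = 102.1500
P(W > t) = e^{−(μ−λ)t} = e^{−1.2360} = 0.290540

Final: 0.290540


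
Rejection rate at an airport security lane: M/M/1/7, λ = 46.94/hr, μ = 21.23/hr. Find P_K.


ρ = λ/μ = 46.94/21.23 = 2.2110
P_K = (1−ρ)ρ^K/(1−ρ^(K+1)) = (-1.2110·258.316197)/(1 − 571.142830)
= -312.826633/-570.142830 = 0.548681

Final: 0.548681


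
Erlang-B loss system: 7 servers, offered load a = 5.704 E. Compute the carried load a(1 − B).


B(7,5.704) = 0.165768 (Erlang-B)
Carried load = a(1 − B) = 5.704·(1 − 0.165768) = 5.704·0.834232 = 4.7585 E

Final: 4.7585 Erlangs


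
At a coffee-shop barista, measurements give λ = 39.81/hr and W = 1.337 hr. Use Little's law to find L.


L = λW = 39.81·1.337 = 53.2260

Final: 53.2260


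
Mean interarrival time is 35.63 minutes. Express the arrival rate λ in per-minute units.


λ = 1/(interarrival time) in consistent units.
1 minute = 1 min, so λ = 1/35.63 = 0.02807 per minute

Final: 0.02807 /min


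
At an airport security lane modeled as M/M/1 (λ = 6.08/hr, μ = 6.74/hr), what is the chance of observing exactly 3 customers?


ρ = 6.08/6.74 = 0.9021
P_n = (1−ρ)·ρ^n = (1 − 0.9021)·0.9021^3 = 0.09792·0.734059 = 0.071881

Final: 0.071881


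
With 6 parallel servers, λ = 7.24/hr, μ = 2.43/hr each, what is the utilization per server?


ρ = λ/(cμ) = 7.24/(6·2.43) = 7.24/14.58 = 0.4966

Final: 0.4966


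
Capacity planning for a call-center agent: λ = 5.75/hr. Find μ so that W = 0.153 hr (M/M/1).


W = 1/(μ−λ) ⇒ μ − λ = 1/W = 1/0.153 = 6.5359
μ = λ + 1/W = 5.75 + 6.5359 = 12.2859 per hr

Final: 12.2859 /hr


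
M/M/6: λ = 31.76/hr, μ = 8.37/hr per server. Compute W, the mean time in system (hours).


a = 3.7945; ρ = 0.6324; P₀ = 0.021021
Lq = P₀·a^c·ρ/(c!(1−ρ)²) = 0.40790
Wq = Lq/λ = 0.40790/31.76 = 0.01284 hr
W = Wq + 1/μ = 0.01284 + 0.11947 = 0.13232 hr

Final: 0.13232 hr


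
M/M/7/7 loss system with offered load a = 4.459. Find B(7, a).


B(c,a) = (a^c/c!) / Σ_{k=0}^{c} a^k/k!
a^7/7! = 6.953953
Σ terms (k=0..7): 1.00000 + 4.45900 + 9.94134 + 14.77615 + 16.47171 + 14.68947 + 10.91672 + 6.95395 = 79.208342
B = 6.953953/79.208342 = 0.087793

Final: 0.087793


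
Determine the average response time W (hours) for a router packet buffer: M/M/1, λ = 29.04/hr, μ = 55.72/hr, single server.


W = 1/(μ−λ) = 1/(55.72 − 29.04) = 1/26.68 = 0.03748 hr

Final: 0.03748 hr


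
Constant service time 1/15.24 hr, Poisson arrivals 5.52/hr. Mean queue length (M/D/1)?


ρ = 5.52/15.24 = 0.3622
M/D/1: Lq = ρ²/(2(1−ρ)) = 0.1312/(2·0.6378) = 0.10285

Final: 0.10285


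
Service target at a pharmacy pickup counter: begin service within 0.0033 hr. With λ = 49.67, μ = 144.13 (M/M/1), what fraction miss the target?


ρ = 49.67/144.13 = 0.3446
P(Wq > t) = ρ·e^{−(μ−λ)t} = 0.3446·e^{−0.3117}
= 0.3446·0.732188 = 0.252326

Final: 0.252326


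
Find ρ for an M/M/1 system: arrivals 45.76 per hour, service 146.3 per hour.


ρ = λ/μ = 45.76/146.3 = 0.3128

Final: 0.3128


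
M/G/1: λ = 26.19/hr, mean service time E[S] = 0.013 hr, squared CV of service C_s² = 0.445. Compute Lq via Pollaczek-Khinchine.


ρ = λ·E[S] = 26.19·0.013 = 0.3405
Lq = ρ²(1+C_s²)/(2(1−ρ)) = 0.1159·(1+0.445)/(2·0.6595)
= 0.1159·1.4450/1.3191 = 0.12699

Final: 0.12699


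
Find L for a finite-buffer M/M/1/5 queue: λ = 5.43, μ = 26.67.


ρ = 5.43/26.67 = 0.2036
L = ρ[1 − (K+1)ρ^K + Kρ^(K+1)] / [(1−ρ)(1−ρ^(K+1))]
Numerator: 0.2036·(1 − 6·0.0003499 + 5·0.00007123) = 0.203245
Denominator: (0.7964)·(0.999929) = 0.796344
L = 0.203245/0.796344 = 0.2552

Final: 0.2552


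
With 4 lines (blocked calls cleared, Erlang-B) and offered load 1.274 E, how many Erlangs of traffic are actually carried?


B(4,1.274) = 0.031008 (Erlang-B)
Carried load = a(1 − B) = 1.274·(1 − 0.031008) = 1.274·0.968992 = 1.2345 E

Final: 1.2345 Erlangs


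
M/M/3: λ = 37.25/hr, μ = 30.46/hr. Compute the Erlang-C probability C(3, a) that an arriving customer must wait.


a = λ/μ = 1.2229; ρ = a/3 = 0.4076
P₀ = 0.286923 (from M/M/c formula)
C(c,a) = [a^c/(c!(1−ρ))]·P₀ = [1.82890/(6·0.5924)]·0.286923
= 0.51458·0.286923 = 0.147644

Final: 0.147644


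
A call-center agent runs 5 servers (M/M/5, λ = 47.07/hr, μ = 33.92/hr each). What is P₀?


a = λ/μ = 47.07/33.92 = 1.3877; ρ = a/c = 0.2775
Σ_{k=0}^{4} a^k/k! (terms k=0..4) = 1.00000 + 1.38768 + 0.96282 + 0.44536 + 0.15450 = 3.95037
Tail: a^5/(5!(1−ρ)) = 5.14567/(120·0.7225) = 0.05935
P₀ = 1/(3.95037 + 0.05935) = 1/4.00972 = 0.249394

Final: 0.249394


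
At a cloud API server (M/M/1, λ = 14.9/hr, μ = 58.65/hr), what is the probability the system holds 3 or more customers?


ρ = 14.9/58.65 = 0.2540
P(N ≥ n) = ρ^n = 0.2540^3 = 0.016397

Final: 0.016397


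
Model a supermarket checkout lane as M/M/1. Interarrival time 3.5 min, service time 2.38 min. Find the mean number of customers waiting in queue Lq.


λ = 60/3.5 = 17.1429 /hr
μ = 60/2.38 = 25.2101 /hr
ρ = λ/μ = 17.1429/25.2101 = 0.6800
Lq = ρ²/(1−ρ) = 0.4624/0.3200 = 1.4450

Final: 1.4450


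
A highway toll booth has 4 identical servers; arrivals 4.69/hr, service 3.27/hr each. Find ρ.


ρ = λ/(cμ) = 4.69/(4·3.27) = 4.69/13.08 = 0.3586

Final: 0.3586


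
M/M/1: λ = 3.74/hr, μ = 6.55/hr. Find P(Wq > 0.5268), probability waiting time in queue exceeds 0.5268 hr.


ρ = 3.74/6.55 = 0.5710
P(Wq > t) = ρ·e^{−(μ−λ)t} = 0.5710·e^{−1.4803}
= 0.5710·0.227568 = 0.129939

Final: 0.129939


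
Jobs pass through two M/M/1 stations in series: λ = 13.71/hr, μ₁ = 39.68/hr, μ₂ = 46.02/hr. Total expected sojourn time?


Each node sees arrival rate λ = 13.71/hr (tandem ⇒ throughput preserved).
W₁ = 1/(μ₁−λ) = 1/(39.68−13.71) = 0.03851 hr
W₂ = 1/(μ₂−λ) = 1/(46.02−13.71) = 0.03095 hr
W_total = W₁ + W₂ = 0.03851 + 0.03095 = 0.06946 hr

Final: 0.06946 hr


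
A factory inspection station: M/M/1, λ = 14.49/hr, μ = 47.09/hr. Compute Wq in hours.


ρ = 14.49/47.09 = 0.3077
Wq = ρ/(μ−λ) = 0.3077/(47.09 − 14.49) = 0.3077/32.60 = 0.009439 hr

Final: 0.009439 hr


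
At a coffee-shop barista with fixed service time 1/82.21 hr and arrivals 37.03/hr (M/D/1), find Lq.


ρ = 37.03/82.21 = 0.4504
M/D/1: Lq = ρ²/(2(1−ρ)) = 0.2029/(2·0.5496) = 0.18459

Final: 0.18459


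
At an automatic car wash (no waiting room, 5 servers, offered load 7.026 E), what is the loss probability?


B(c,a) = (a^c/c!) / Σ_{k=0}^{c} a^k/k!
a^5/5! = 142.678811
Σ terms (k=0..5): 1.00000 + 7.02600 + 24.68234 + 57.80604 + 101.53630 + 142.67881 = 334.729486
B = 142.678811/334.729486 = 0.426251

Final: 0.426251


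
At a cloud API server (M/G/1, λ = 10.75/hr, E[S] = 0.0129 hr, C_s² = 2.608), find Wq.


ρ = λ·E[S] = 10.75·0.0129 = 0.1387
E[S²] = E[S]²(1+C_s²) = 0.0129²·(1+2.608) = 0.0006004
Wq = λ·E[S²]/(2(1−ρ)) = 10.75·0.0006004/(2·0.8613) = 0.003747 hr

Final: 0.003747 hr


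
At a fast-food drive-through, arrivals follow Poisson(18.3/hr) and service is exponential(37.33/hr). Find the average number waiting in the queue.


ρ = 18.3/37.33 = 0.4902
Lq = ρ²/(1−ρ) = 0.2403/0.5098 = 0.4714

Final: 0.4714


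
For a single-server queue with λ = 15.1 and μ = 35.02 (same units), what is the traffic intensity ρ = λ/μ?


ρ = λ/μ = 15.1/35.02 = 0.4312

Final: 0.4312


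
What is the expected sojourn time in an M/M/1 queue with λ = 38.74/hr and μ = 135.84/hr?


W = 1/(μ−λ) = 1/(135.84 − 38.74) = 1/97.10 = 0.01030 hr

Final: 0.01030 hr


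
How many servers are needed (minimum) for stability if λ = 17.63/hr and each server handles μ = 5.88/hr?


Stability requires cμ > λ ⇔ c > λ/μ.
λ/μ = 17.63/5.88 = 2.9983
Minimum integer c = ⌊2.9983⌋ + 1 = 3
Check: 3·5.88 = 17.64 > 17.63, while 2·5.88 = 11.76 ≤ 17.63

Final: 3 servers


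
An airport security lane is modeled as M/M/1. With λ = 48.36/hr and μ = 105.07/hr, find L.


ρ = λ/μ = 48.36/105.07 = 0.4603
L = ρ/(1−ρ) = 0.4603/(1 − 0.4603) = 0.4603/0.5397 = 0.8528

Final: 0.8528


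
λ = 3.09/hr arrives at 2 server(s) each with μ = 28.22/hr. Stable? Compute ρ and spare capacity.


Total capacity cμ = 2·28.22 = 56.44/hr
ρ = λ/(cμ) = 3.09/56.44 = 0.05475
Stable ⇔ ρ < 1: YES
Spare capacity = cμ − λ = 56.44 − 3.09 = 53.35/hr

Final: ρ = 0.05475; stable; margin = 53.35/hr


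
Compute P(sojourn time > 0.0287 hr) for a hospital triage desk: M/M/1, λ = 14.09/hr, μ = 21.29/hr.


W ~ Exponential(μ−λ) for M/M/1.
μ − λ = 21.29 − 14.09 = 7.2000
P(W > t) = e^{−(μ−λ)t} = e^{−0.2066} = 0.813312

Final: 0.813312


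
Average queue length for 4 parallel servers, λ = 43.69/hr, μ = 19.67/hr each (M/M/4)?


a = λ/μ = 2.2211; ρ = a/4 = 0.5553
P₀ = 0.102096
Lq = P₀·a^c·ρ / (c!·(1−ρ)²) = 0.102096·24.33945·0.5553/(24·0.19777)
= 0.29071

Final: 0.29071


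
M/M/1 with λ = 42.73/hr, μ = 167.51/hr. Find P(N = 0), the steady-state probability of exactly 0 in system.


ρ = 42.73/167.51 = 0.2551
P_n = (1−ρ)·ρ^n = (1 − 0.2551)·0.2551^0 = 0.7449·1.000000 = 0.744911

Final: 0.744911


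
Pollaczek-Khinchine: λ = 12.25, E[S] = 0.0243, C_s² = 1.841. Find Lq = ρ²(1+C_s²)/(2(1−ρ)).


ρ = λ·E[S] = 12.25·0.0243 = 0.2977
Lq = ρ²(1+C_s²)/(2(1−ρ)) = 0.08861·(1+1.841)/(2·0.7023)
= 0.08861·2.8410/1.4047 = 0.17922

Final: 0.17922


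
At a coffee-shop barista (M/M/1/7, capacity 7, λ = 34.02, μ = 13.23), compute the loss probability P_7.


ρ = λ/μ = 34.02/13.23 = 2.5714
P_K = (1−ρ)ρ^K/(1−ρ^(K+1)) = (-1.5714·743.397773)/(1 − 1911.594273)
= -1168.196500/-1910.594273 = 0.611431

Final: 0.611431


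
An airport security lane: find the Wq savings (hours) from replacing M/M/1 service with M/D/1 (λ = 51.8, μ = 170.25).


ρ = 51.8/170.25 = 0.3043
Wq(M/M/1) = ρ/(μ−λ) = 0.3043/118.45 = 0.002569 hr
Wq(M/D/1) = ρ/(2(μ−λ)) = 0.001284 hr
Savings = 0.002569 − 0.001284 = 0.001284 hr

Final: 0.001284 hr


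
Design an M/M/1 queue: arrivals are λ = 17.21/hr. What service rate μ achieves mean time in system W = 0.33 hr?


W = 1/(μ−λ) ⇒ μ − λ = 1/W = 1/0.33 = 3.0303
μ = λ + 1/W = 17.21 + 3.0303 = 20.2403 per hr

Final: 20.2403 /hr


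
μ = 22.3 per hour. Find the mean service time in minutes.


Mean service time = 1/μ = 1/22.3 hour = 0.04484 hour
In minutes: 0.04484 × 60 = 2.6906 min

Final: 2.6906 min


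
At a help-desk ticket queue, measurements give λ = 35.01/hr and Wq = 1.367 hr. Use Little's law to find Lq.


Lq = λWq = 35.01·1.367 = 47.8587

Final: 47.8587


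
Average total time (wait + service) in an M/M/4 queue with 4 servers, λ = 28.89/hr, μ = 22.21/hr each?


a = 1.3008; ρ = 0.3252; P₀ = 0.270978
Lq = P₀·a^c·ρ/(c!(1−ρ)²) = 0.02308
Wq = Lq/λ = 0.02308/28.89 = 0.0007990 hr
W = Wq + 1/μ = 0.0007990 + 0.04502 = 0.04582 hr

Final: 0.04582 hr


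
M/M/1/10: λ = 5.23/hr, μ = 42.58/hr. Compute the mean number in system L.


ρ = 5.23/42.58 = 0.1228
L = ρ[1 − (K+1)ρ^K + Kρ^(K+1)] / [(1−ρ)(1−ρ^(K+1))]
Numerator: 0.1228·(1 − 11·7.816e-10 + 10·9.600e-11) = 0.122828
Denominator: (0.8772)·(1.000000) = 0.877172
L = 0.122828/0.877172 = 0.1400

Final: 0.1400


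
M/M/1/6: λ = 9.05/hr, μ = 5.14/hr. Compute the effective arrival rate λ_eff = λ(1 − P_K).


ρ = 1.7607; P_K = (1−ρ)ρ^6/(1−ρ^7) = 0.440441
λ_eff = λ(1 − P_K) = 9.05·(1 − 0.440441) = 9.05·0.559559 = 5.0640 /hr

Final: 5.0640 /hr
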